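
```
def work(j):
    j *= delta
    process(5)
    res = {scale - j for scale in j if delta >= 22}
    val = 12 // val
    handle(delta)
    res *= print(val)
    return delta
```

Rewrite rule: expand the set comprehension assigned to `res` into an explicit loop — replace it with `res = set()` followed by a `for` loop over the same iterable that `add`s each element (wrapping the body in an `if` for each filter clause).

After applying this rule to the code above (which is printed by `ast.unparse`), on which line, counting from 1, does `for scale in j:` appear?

5

Transformed code:
def work(j):
    j *= delta
    process(5)
    res = set()
    for scale in j:
        if delta >= 22:
            res.add(scale - j)
    val = 12 // val
    handle(delta)
    res *= print(val)
    return delta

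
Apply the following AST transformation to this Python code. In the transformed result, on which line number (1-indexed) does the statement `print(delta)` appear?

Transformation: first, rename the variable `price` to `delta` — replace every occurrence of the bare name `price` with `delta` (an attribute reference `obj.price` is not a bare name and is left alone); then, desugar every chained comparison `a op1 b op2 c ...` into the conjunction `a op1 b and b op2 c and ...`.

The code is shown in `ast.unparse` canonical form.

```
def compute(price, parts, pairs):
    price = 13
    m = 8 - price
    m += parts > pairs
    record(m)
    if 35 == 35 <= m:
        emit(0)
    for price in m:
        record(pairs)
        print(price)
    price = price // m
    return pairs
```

10

Transformed code:
def compute(delta, parts, pairs):
    delta = 13
    m = 8 - delta
    m += parts > pairs
    record(m)
    if 35 == 35 and 35 <= m:
        emit(0)
    for delta in m:
        record(pairs)
        print(delta)
    delta = delta // m
    return pairs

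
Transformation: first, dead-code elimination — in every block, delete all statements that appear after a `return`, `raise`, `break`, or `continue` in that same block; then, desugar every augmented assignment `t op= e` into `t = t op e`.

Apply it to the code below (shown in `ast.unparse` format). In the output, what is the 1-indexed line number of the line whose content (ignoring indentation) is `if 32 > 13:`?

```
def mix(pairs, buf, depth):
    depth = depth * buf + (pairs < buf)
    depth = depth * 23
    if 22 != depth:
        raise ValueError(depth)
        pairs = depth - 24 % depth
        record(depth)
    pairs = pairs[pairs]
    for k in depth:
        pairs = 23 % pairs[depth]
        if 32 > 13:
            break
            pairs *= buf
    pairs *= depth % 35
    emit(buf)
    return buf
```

9

Transformed code:
def mix(pairs, buf, depth):
    depth = depth * buf + (pairs < buf)
    depth = depth * 23
    if 22 != depth:
        raise ValueError(depth)
    pairs = pairs[pairs]
    for k in depth:
        pairs = 23 % pairs[depth]
        if 32 > 13:
            break
    pairs = pairs * (depth % 35)
    emit(buf)
    return buf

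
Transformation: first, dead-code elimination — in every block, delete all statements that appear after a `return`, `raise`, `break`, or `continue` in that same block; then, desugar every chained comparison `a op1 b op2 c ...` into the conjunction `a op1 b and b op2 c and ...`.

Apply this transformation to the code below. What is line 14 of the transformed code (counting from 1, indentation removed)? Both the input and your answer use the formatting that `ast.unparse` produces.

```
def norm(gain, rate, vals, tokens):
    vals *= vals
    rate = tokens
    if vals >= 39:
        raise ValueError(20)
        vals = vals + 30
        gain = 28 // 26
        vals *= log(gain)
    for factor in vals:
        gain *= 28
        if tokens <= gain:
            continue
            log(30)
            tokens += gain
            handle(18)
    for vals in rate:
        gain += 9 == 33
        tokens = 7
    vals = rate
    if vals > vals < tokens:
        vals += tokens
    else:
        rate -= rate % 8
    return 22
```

if vals > vals and vals < tokens:

Transformed code:
def norm(gain, rate, vals, tokens):
    vals *= vals
    rate = tokens
    if vals >= 39:
        raise ValueError(20)
    for factor in vals:
        gain *= 28
        if tokens <= gain:
            continue
    for vals in rate:
        gain += 9 == 33
        tokens = 7
    vals = rate
    if vals > vals and vals < tokens:
        vals += tokens
    else:
        rate -= rate % 8
    return 22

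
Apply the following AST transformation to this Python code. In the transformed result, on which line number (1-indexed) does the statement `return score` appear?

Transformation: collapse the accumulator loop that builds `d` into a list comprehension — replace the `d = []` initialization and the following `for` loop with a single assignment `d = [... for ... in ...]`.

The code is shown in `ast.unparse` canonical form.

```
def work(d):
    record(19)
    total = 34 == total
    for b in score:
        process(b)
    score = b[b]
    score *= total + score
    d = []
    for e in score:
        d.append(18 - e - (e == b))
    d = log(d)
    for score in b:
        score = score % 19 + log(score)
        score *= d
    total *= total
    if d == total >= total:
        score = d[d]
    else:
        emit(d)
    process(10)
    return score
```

19

Transformed code:
def work(d):
    record(19)
    total = 34 == total
    for b in score:
        process(b)
    score = b[b]
    score *= total + score
    d = [18 - e - (e == b) for e in score]
    d = log(d)
    for score in b:
        score = score % 19 + log(score)
        score *= d
    total *= total
    if d == total >= total:
        score = d[d]
    else:
        emit(d)
    process(10)
    return score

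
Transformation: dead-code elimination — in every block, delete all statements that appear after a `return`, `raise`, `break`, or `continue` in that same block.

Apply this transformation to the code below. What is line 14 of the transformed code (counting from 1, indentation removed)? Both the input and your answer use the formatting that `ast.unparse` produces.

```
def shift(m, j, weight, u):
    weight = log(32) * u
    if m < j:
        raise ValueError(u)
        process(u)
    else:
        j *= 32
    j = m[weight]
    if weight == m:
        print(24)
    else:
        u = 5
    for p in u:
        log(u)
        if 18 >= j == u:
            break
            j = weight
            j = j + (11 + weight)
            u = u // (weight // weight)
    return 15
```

Transformed code:
def shift(m, j, weight, u):
    weight = log(32) * u
    if m < j:
        raise ValueError(u)
    else:
        j *= 32
    j = m[weight]
    if weight == m:
        print(24)
    else:
        u = 5
    for p in u:
        log(u)
        if 18 >= j == u:
            break
    return 15

if 18 >= j == u:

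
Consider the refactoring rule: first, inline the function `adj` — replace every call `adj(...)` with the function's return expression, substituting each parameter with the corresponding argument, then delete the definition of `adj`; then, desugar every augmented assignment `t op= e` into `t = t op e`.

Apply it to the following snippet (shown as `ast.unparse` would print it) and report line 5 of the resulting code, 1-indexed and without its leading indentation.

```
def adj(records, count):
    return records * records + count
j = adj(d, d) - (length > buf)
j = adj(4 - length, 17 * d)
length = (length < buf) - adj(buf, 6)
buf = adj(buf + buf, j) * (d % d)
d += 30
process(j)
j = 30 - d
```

Transformed code:
j = d * d + d - (length > buf)
j = (4 - length) * (4 - length) + 17 * d
length = (length < buf) - (buf * buf + 6)
buf = ((buf + buf) * (buf + buf) + j) * (d % d)
d = d + 30
process(j)
j = 30 - d

d = d + 30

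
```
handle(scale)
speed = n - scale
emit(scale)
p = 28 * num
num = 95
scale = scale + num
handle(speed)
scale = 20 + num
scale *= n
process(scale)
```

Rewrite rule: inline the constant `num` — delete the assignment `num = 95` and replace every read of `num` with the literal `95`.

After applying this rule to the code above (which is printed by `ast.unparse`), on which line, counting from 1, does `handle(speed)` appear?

Transformed code:
handle(scale)
speed = n - scale
emit(scale)
p = 28 * 95
scale = scale + 95
handle(speed)
scale = 20 + 95
scale *= n
process(scale)

6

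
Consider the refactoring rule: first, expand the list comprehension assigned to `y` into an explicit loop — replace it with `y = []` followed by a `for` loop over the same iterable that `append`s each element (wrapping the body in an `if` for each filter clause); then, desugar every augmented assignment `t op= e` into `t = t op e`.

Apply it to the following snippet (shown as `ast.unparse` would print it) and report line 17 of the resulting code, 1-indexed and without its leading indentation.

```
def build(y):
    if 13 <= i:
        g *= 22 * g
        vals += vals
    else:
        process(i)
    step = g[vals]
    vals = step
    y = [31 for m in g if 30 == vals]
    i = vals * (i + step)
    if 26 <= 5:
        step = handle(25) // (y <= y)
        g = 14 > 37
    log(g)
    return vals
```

log(g)

Transformed code:
def build(y):
    if 13 <= i:
        g = g * (22 * g)
        vals = vals + vals
    else:
        process(i)
    step = g[vals]
    vals = step
    y = []
    for m in g:
        if 30 == vals:
            y.append(31)
    i = vals * (i + step)
    if 26 <= 5:
        step = handle(25) // (y <= y)
        g = 14 > 37
    log(g)
    return vals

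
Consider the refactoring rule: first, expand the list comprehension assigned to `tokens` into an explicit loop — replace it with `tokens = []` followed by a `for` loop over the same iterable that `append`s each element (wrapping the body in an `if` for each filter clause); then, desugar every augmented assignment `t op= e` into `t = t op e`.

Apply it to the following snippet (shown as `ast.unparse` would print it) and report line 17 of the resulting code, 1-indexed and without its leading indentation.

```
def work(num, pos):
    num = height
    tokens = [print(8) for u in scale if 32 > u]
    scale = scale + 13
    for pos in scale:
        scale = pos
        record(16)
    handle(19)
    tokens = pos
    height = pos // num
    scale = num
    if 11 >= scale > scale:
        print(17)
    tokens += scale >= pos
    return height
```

Transformed code:
def work(num, pos):
    num = height
    tokens = []
    for u in scale:
        if 32 > u:
            tokens.append(print(8))
    scale = scale + 13
    for pos in scale:
        scale = pos
        record(16)
    handle(19)
    tokens = pos
    height = pos // num
    scale = num
    if 11 >= scale > scale:
        print(17)
    tokens = tokens + (scale >= pos)
    return height

tokens = tokens + (scale >= pos)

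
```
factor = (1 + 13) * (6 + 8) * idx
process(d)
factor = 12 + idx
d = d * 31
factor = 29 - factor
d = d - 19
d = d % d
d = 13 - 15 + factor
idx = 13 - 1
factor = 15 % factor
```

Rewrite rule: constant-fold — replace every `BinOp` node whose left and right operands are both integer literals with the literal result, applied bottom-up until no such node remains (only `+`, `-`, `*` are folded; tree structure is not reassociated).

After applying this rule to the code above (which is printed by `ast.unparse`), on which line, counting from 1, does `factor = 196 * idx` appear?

1

Transformed code:
factor = 196 * idx
process(d)
factor = 12 + idx
d = d * 31
factor = 29 - factor
d = d - 19
d = d % d
d = -2 + factor
idx = 12
factor = 15 % factor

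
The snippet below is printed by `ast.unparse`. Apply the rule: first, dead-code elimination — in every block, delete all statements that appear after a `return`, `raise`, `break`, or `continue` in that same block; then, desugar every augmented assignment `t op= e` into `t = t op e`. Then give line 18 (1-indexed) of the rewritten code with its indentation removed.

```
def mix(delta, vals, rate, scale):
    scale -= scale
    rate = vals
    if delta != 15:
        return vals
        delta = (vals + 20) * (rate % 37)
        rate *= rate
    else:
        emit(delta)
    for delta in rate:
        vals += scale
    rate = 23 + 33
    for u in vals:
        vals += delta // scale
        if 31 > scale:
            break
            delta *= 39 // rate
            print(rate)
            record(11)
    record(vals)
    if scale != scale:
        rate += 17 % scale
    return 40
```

return 40

Transformed code:
def mix(delta, vals, rate, scale):
    scale = scale - scale
    rate = vals
    if delta != 15:
        return vals
    else:
        emit(delta)
    for delta in rate:
        vals = vals + scale
    rate = 23 + 33
    for u in vals:
        vals = vals + delta // scale
        if 31 > scale:
            break
    record(vals)
    if scale != scale:
        rate = rate + 17 % scale
    return 40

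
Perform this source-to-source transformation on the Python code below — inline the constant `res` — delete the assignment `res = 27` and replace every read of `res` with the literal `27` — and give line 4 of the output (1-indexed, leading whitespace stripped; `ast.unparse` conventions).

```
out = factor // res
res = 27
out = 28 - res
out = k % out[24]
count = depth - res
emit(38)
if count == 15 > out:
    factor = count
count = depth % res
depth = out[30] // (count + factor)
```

count = depth - 27

Transformed code:
out = factor // 27
out = 28 - 27
out = k % out[24]
count = depth - 27
emit(38)
if count == 15 > out:
    factor = count
count = depth % 27
depth = out[30] // (count + factor)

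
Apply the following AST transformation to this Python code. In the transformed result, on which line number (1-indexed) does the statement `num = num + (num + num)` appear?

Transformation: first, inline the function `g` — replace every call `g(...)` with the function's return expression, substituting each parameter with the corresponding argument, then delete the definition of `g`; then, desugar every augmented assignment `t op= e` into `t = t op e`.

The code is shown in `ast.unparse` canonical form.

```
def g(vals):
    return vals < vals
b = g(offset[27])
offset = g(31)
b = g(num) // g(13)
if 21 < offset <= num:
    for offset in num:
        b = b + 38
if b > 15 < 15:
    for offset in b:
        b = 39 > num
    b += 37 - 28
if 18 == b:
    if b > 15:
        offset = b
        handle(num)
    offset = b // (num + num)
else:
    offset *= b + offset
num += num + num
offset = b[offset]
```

Transformed code:
b = offset[27] < offset[27]
offset = 31 < 31
b = (num < num) // (13 < 13)
if 21 < offset <= num:
    for offset in num:
        b = b + 38
if b > 15 < 15:
    for offset in b:
        b = 39 > num
    b = b + (37 - 28)
if 18 == b:
    if b > 15:
        offset = b
        handle(num)
    offset = b // (num + num)
else:
    offset = offset * (b + offset)
num = num + (num + num)
offset = b[offset]

18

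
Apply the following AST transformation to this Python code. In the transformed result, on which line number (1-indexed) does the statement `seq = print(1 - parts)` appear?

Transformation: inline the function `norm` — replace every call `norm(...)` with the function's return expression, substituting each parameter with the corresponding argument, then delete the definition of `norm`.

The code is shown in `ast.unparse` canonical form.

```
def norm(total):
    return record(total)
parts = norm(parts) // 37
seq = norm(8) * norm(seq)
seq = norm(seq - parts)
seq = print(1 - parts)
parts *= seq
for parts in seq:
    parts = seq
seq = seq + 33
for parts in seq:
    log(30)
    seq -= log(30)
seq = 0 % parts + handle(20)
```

Transformed code:
parts = record(parts) // 37
seq = record(8) * record(seq)
seq = record(seq - parts)
seq = print(1 - parts)
parts *= seq
for parts in seq:
    parts = seq
seq = seq + 33
for parts in seq:
    log(30)
    seq -= log(30)
seq = 0 % parts + handle(20)

4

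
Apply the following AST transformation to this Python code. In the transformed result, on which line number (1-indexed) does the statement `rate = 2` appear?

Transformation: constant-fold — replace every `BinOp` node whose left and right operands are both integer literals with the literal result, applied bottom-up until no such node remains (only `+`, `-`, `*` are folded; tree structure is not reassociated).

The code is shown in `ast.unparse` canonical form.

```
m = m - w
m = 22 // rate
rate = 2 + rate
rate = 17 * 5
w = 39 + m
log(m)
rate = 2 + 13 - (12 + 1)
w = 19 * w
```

Transformed code:
m = m - w
m = 22 // rate
rate = 2 + rate
rate = 85
w = 39 + m
log(m)
rate = 2
w = 19 * w

7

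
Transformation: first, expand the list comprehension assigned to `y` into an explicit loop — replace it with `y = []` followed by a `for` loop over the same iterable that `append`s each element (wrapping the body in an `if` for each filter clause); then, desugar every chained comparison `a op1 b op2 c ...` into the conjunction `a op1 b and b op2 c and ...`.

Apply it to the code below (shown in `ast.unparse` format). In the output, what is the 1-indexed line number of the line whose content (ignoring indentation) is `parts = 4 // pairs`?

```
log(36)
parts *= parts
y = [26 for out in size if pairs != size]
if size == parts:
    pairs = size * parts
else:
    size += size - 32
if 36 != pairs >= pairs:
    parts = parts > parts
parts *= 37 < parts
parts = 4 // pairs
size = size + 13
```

Transformed code:
log(36)
parts *= parts
y = []
for out in size:
    if pairs != size:
        y.append(26)
if size == parts:
    pairs = size * parts
else:
    size += size - 32
if 36 != pairs and pairs >= pairs:
    parts = parts > parts
parts *= 37 < parts
parts = 4 // pairs
size = size + 13

14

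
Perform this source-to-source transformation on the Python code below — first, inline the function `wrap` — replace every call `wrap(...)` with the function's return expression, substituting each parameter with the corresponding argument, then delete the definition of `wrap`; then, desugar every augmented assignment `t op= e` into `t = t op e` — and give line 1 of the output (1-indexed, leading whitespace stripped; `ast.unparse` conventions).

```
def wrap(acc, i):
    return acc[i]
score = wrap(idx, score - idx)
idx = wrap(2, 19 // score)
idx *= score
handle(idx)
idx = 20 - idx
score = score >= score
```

Transformed code:
score = idx[score - idx]
idx = 2[19 // score]
idx = idx * score
handle(idx)
idx = 20 - idx
score = score >= score

score = idx[score - idx]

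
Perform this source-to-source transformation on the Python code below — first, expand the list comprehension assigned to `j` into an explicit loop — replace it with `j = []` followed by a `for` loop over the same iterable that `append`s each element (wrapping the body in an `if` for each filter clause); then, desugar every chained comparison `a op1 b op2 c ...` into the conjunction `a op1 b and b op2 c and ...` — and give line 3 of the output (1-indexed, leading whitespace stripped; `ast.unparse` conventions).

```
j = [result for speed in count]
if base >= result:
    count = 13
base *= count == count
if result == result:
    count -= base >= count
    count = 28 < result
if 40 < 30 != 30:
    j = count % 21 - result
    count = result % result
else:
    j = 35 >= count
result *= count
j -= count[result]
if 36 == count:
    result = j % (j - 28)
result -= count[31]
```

j.append(result)

Transformed code:
j = []
for speed in count:
    j.append(result)
if base >= result:
    count = 13
base *= count == count
if result == result:
    count -= base >= count
    count = 28 < result
if 40 < 30 and 30 != 30:
    j = count % 21 - result
    count = result % result
else:
    j = 35 >= count
result *= count
j -= count[result]
if 36 == count:
    result = j % (j - 28)
result -= count[31]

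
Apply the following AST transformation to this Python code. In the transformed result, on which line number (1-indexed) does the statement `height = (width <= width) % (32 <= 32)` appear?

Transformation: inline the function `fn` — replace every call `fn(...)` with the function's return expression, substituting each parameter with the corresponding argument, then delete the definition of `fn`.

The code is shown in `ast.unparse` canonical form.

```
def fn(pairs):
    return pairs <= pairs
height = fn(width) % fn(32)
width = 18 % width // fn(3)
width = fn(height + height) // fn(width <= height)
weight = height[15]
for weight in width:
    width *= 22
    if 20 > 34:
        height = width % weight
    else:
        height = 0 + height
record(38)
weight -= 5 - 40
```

1

Transformed code:
height = (width <= width) % (32 <= 32)
width = 18 % width // (3 <= 3)
width = (height + height <= height + height) // ((width <= height) <= (width <= height))
weight = height[15]
for weight in width:
    width *= 22
    if 20 > 34:
        height = width % weight
    else:
        height = 0 + height
record(38)
weight -= 5 - 40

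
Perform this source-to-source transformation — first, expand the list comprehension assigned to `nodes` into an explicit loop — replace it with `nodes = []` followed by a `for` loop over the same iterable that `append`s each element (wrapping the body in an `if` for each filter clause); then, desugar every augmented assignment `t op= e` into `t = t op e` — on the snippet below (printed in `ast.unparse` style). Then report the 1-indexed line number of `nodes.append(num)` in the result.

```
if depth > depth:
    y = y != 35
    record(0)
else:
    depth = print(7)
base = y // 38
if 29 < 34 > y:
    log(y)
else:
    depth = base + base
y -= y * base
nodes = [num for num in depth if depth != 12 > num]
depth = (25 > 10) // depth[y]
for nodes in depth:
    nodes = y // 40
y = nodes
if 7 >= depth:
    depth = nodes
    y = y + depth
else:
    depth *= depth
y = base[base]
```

15

Transformed code:
if depth > depth:
    y = y != 35
    record(0)
else:
    depth = print(7)
base = y // 38
if 29 < 34 > y:
    log(y)
else:
    depth = base + base
y = y - y * base
nodes = []
for num in depth:
    if depth != 12 > num:
        nodes.append(num)
depth = (25 > 10) // depth[y]
for nodes in depth:
    nodes = y // 40
y = nodes
if 7 >= depth:
    depth = nodes
    y = y + depth
else:
    depth = depth * depth
y = base[base]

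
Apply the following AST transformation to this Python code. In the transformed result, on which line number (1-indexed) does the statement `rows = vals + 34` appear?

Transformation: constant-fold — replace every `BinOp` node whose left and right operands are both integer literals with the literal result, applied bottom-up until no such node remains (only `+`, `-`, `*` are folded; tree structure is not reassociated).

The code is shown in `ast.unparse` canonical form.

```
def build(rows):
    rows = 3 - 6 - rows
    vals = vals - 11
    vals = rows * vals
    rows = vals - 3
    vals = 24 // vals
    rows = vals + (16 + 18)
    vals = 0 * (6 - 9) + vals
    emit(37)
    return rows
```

7

Transformed code:
def build(rows):
    rows = -3 - rows
    vals = vals - 11
    vals = rows * vals
    rows = vals - 3
    vals = 24 // vals
    rows = vals + 34
    vals = 0 + vals
    emit(37)
    return rows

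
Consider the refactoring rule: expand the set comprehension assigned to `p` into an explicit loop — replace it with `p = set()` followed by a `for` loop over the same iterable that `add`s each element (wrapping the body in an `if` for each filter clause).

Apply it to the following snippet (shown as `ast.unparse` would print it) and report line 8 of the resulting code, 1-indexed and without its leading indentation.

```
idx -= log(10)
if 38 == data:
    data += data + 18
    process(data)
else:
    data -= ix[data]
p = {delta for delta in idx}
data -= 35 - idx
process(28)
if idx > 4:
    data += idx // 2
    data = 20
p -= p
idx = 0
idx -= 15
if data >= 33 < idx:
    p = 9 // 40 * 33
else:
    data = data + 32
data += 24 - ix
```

Transformed code:
idx -= log(10)
if 38 == data:
    data += data + 18
    process(data)
else:
    data -= ix[data]
p = set()
for delta in idx:
    p.add(delta)
data -= 35 - idx
process(28)
if idx > 4:
    data += idx // 2
    data = 20
p -= p
idx = 0
idx -= 15
if data >= 33 < idx:
    p = 9 // 40 * 33
else:
    data = data + 32
data += 24 - ix

for delta in idx:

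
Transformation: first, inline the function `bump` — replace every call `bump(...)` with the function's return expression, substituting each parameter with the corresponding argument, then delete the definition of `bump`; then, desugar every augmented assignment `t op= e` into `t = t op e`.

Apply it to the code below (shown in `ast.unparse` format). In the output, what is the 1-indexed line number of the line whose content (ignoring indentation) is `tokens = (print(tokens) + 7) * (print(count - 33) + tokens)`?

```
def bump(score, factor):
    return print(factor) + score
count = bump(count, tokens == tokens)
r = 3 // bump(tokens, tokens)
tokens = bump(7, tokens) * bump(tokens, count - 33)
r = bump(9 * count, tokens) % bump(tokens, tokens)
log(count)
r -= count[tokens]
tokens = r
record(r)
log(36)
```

3

Transformed code:
count = print(tokens == tokens) + count
r = 3 // (print(tokens) + tokens)
tokens = (print(tokens) + 7) * (print(count - 33) + tokens)
r = (print(tokens) + 9 * count) % (print(tokens) + tokens)
log(count)
r = r - count[tokens]
tokens = r
record(r)
log(36)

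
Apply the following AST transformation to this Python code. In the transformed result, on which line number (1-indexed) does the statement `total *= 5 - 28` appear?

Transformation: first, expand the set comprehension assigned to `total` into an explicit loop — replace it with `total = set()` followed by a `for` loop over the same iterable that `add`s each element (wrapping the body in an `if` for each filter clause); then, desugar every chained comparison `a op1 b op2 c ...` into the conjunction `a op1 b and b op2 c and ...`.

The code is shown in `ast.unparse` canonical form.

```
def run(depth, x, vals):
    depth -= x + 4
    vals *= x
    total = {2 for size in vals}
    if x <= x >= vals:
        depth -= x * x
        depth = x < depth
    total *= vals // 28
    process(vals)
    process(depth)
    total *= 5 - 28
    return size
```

13

Transformed code:
def run(depth, x, vals):
    depth -= x + 4
    vals *= x
    total = set()
    for size in vals:
        total.add(2)
    if x <= x and x >= vals:
        depth -= x * x
        depth = x < depth
    total *= vals // 28
    process(vals)
    process(depth)
    total *= 5 - 28
    return size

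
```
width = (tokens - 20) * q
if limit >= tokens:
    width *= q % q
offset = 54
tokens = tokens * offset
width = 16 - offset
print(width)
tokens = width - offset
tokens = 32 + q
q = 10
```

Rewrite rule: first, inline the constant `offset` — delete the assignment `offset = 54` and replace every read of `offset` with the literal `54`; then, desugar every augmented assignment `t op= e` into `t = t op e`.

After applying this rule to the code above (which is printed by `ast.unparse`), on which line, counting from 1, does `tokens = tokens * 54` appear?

Transformed code:
width = (tokens - 20) * q
if limit >= tokens:
    width = width * (q % q)
tokens = tokens * 54
width = 16 - 54
print(width)
tokens = width - 54
tokens = 32 + q
q = 10

4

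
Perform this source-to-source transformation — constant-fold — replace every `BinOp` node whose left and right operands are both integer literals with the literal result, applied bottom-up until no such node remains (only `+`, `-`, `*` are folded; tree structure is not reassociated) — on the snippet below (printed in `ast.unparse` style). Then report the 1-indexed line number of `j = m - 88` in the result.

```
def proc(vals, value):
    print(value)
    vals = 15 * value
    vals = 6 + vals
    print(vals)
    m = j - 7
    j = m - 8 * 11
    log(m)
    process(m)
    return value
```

7

Transformed code:
def proc(vals, value):
    print(value)
    vals = 15 * value
    vals = 6 + vals
    print(vals)
    m = j - 7
    j = m - 88
    log(m)
    process(m)
    return value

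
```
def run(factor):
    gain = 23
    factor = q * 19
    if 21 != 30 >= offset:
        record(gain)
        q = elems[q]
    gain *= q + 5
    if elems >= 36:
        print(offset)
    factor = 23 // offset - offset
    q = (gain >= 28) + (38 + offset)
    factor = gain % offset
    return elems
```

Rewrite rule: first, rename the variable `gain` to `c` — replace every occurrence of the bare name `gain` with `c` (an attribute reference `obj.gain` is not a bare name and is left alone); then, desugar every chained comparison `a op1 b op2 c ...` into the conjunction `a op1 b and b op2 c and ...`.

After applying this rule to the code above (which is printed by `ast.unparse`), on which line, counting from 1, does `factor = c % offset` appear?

Transformed code:
def run(factor):
    c = 23
    factor = q * 19
    if 21 != 30 and 30 >= offset:
        record(c)
        q = elems[q]
    c *= q + 5
    if elems >= 36:
        print(offset)
    factor = 23 // offset - offset
    q = (c >= 28) + (38 + offset)
    factor = c % offset
    return elems

12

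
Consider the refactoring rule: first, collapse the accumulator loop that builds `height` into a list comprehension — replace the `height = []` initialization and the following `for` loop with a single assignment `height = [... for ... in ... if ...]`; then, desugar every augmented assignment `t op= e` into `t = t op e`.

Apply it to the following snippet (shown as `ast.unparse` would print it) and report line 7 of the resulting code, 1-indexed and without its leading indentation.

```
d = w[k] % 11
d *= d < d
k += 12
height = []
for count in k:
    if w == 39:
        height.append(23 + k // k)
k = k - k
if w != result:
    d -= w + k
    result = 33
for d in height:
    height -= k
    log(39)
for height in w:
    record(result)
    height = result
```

Transformed code:
d = w[k] % 11
d = d * (d < d)
k = k + 12
height = [23 + k // k for count in k if w == 39]
k = k - k
if w != result:
    d = d - (w + k)
    result = 33
for d in height:
    height = height - k
    log(39)
for height in w:
    record(result)
    height = result

d = d - (w + k)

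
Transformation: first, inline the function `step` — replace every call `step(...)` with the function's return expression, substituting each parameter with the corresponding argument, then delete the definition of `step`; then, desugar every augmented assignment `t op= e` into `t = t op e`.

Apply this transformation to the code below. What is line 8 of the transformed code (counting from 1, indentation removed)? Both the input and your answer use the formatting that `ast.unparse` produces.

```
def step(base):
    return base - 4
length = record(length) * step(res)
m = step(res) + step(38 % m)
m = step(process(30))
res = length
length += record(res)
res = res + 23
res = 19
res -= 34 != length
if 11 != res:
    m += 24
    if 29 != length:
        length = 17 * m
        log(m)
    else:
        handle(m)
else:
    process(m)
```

Transformed code:
length = record(length) * (res - 4)
m = res - 4 + (38 % m - 4)
m = process(30) - 4
res = length
length = length + record(res)
res = res + 23
res = 19
res = res - (34 != length)
if 11 != res:
    m = m + 24
    if 29 != length:
        length = 17 * m
        log(m)
    else:
        handle(m)
else:
    process(m)

res = res - (34 != length)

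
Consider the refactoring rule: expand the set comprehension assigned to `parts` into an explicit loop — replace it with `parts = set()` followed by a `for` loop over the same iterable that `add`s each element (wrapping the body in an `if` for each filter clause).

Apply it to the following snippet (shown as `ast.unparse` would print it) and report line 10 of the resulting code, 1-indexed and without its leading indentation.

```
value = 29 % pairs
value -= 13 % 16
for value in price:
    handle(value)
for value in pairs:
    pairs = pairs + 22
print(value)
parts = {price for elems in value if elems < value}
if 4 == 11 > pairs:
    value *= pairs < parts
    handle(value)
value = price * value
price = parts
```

Transformed code:
value = 29 % pairs
value -= 13 % 16
for value in price:
    handle(value)
for value in pairs:
    pairs = pairs + 22
print(value)
parts = set()
for elems in value:
    if elems < value:
        parts.add(price)
if 4 == 11 > pairs:
    value *= pairs < parts
    handle(value)
value = price * value
price = parts

if elems < value:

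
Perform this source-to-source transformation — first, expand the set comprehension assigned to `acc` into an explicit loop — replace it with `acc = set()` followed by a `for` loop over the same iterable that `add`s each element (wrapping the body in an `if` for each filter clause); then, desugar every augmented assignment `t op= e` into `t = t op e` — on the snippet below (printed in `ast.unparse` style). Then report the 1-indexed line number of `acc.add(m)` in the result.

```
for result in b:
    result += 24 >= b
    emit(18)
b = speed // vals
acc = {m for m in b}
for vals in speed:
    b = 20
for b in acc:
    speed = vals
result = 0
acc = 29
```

7

Transformed code:
for result in b:
    result = result + (24 >= b)
    emit(18)
b = speed // vals
acc = set()
for m in b:
    acc.add(m)
for vals in speed:
    b = 20
for b in acc:
    speed = vals
result = 0
acc = 29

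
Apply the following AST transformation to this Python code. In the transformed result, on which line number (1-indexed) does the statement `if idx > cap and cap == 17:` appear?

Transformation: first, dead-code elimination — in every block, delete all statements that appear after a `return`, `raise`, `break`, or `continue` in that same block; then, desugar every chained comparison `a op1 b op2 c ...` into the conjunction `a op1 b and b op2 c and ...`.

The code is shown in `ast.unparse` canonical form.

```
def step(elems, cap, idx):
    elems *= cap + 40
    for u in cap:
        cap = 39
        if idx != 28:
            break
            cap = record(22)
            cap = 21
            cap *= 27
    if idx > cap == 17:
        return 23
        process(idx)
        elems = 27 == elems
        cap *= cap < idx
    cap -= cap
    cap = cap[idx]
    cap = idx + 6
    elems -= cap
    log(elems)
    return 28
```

Transformed code:
def step(elems, cap, idx):
    elems *= cap + 40
    for u in cap:
        cap = 39
        if idx != 28:
            break
    if idx > cap and cap == 17:
        return 23
    cap -= cap
    cap = cap[idx]
    cap = idx + 6
    elems -= cap
    log(elems)
    return 28

7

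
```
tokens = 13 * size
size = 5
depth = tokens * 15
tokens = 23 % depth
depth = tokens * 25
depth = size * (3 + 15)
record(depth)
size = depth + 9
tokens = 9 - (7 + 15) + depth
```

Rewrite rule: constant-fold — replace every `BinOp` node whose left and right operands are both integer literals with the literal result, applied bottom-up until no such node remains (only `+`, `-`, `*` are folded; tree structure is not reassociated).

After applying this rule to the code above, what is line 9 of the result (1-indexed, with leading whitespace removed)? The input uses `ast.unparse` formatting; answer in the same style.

tokens = -13 + depth

Transformed code:
tokens = 13 * size
size = 5
depth = tokens * 15
tokens = 23 % depth
depth = tokens * 25
depth = size * 18
record(depth)
size = depth + 9
tokens = -13 + depth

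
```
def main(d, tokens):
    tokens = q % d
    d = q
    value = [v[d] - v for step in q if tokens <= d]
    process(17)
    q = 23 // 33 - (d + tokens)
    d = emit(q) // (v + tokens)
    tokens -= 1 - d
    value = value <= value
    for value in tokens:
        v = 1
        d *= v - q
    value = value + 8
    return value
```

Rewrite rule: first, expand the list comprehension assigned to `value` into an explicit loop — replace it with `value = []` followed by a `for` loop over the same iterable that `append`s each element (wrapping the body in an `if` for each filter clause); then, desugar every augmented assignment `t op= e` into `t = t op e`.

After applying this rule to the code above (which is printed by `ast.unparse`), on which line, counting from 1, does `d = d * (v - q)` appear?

15

Transformed code:
def main(d, tokens):
    tokens = q % d
    d = q
    value = []
    for step in q:
        if tokens <= d:
            value.append(v[d] - v)
    process(17)
    q = 23 // 33 - (d + tokens)
    d = emit(q) // (v + tokens)
    tokens = tokens - (1 - d)
    value = value <= value
    for value in tokens:
        v = 1
        d = d * (v - q)
    value = value + 8
    return value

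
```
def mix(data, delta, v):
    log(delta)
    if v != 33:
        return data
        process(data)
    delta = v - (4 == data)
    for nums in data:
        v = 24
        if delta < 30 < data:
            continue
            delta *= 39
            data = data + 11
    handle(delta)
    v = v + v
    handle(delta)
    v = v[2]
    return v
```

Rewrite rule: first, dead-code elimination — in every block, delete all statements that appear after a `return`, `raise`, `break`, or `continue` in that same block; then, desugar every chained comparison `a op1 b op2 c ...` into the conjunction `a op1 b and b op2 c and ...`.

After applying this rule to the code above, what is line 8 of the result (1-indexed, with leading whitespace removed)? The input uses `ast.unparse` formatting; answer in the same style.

if delta < 30 and 30 < data:

Transformed code:
def mix(data, delta, v):
    log(delta)
    if v != 33:
        return data
    delta = v - (4 == data)
    for nums in data:
        v = 24
        if delta < 30 and 30 < data:
            continue
    handle(delta)
    v = v + v
    handle(delta)
    v = v[2]
    return v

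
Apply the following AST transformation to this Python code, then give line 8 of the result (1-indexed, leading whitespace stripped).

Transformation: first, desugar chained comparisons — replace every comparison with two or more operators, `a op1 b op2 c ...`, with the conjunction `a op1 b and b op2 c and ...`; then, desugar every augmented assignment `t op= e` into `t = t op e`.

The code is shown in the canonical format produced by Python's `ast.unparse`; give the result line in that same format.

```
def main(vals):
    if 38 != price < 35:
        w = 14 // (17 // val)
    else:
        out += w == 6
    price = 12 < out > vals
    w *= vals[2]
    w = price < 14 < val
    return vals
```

Transformed code:
def main(vals):
    if 38 != price and price < 35:
        w = 14 // (17 // val)
    else:
        out = out + (w == 6)
    price = 12 < out and out > vals
    w = w * vals[2]
    w = price < 14 and 14 < val
    return vals

w = price < 14 and 14 < val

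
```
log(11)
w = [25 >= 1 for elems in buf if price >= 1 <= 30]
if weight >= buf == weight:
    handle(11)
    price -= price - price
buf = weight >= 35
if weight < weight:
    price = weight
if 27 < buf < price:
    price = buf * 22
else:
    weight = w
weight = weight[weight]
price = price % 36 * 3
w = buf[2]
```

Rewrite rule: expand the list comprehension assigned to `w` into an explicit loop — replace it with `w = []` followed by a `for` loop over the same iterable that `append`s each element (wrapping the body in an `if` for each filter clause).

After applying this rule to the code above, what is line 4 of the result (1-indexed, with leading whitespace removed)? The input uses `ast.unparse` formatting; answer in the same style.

Transformed code:
log(11)
w = []
for elems in buf:
    if price >= 1 <= 30:
        w.append(25 >= 1)
if weight >= buf == weight:
    handle(11)
    price -= price - price
buf = weight >= 35
if weight < weight:
    price = weight
if 27 < buf < price:
    price = buf * 22
else:
    weight = w
weight = weight[weight]
price = price % 36 * 3
w = buf[2]

if price >= 1 <= 30:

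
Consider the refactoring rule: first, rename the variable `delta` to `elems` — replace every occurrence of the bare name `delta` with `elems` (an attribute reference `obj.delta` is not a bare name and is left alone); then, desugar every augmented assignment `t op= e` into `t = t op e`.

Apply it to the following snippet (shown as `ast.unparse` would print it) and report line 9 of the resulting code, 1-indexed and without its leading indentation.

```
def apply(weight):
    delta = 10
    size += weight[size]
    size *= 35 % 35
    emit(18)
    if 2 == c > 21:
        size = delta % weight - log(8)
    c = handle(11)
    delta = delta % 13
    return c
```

Transformed code:
def apply(weight):
    elems = 10
    size = size + weight[size]
    size = size * (35 % 35)
    emit(18)
    if 2 == c > 21:
        size = elems % weight - log(8)
    c = handle(11)
    elems = elems % 13
    return c

elems = elems % 13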